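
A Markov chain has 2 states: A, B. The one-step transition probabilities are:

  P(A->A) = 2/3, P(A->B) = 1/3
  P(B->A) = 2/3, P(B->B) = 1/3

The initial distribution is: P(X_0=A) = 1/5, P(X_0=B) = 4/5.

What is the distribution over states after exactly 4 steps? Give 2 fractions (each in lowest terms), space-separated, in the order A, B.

Answer: 2/3 1/3

Derivation:
Propagating the distribution step by step (d_{t+1} = d_t * P):
d_0 = (A=1/5, B=4/5)
  d_1[A] = 1/5*2/3 + 4/5*2/3 = 2/3
  d_1[B] = 1/5*1/3 + 4/5*1/3 = 1/3
d_1 = (A=2/3, B=1/3)
  d_2[A] = 2/3*2/3 + 1/3*2/3 = 2/3
  d_2[B] = 2/3*1/3 + 1/3*1/3 = 1/3
d_2 = (A=2/3, B=1/3)
  d_3[A] = 2/3*2/3 + 1/3*2/3 = 2/3
  d_3[B] = 2/3*1/3 + 1/3*1/3 = 1/3
d_3 = (A=2/3, B=1/3)
  d_4[A] = 2/3*2/3 + 1/3*2/3 = 2/3
  d_4[B] = 2/3*1/3 + 1/3*1/3 = 1/3
d_4 = (A=2/3, B=1/3)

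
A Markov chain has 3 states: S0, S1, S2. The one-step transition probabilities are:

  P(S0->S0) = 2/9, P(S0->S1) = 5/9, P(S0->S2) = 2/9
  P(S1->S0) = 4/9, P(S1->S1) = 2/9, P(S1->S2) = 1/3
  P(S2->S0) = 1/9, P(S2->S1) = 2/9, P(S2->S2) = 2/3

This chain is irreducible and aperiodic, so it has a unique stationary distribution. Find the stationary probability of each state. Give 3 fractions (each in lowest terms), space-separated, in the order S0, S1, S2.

The stationary distribution satisfies pi = pi * P, i.e.:
  pi_S0 = 2/9*pi_S0 + 4/9*pi_S1 + 1/9*pi_S2
  pi_S1 = 5/9*pi_S0 + 2/9*pi_S1 + 2/9*pi_S2
  pi_S2 = 2/9*pi_S0 + 1/3*pi_S1 + 2/3*pi_S2
with normalization: pi_S0 + pi_S1 + pi_S2 = 1.

Using the first 2 balance equations plus normalization, the linear system A*pi = b is:
  [-7/9, 4/9, 1/9] . pi = 0
  [5/9, -7/9, 2/9] . pi = 0
  [1, 1, 1] . pi = 1

Solving yields:
  pi_S0 = 5/21
  pi_S1 = 19/63
  pi_S2 = 29/63

Verification (pi * P):
  5/21*2/9 + 19/63*4/9 + 29/63*1/9 = 5/21 = pi_S0  (ok)
  5/21*5/9 + 19/63*2/9 + 29/63*2/9 = 19/63 = pi_S1  (ok)
  5/21*2/9 + 19/63*1/3 + 29/63*2/3 = 29/63 = pi_S2  (ok)

Answer: 5/21 19/63 29/63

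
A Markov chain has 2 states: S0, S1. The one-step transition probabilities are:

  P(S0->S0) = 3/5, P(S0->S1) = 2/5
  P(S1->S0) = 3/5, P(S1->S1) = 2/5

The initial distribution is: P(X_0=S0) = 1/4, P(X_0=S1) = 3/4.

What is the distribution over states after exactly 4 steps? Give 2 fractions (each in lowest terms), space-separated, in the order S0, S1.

Propagating the distribution step by step (d_{t+1} = d_t * P):
d_0 = (S0=1/4, S1=3/4)
  d_1[S0] = 1/4*3/5 + 3/4*3/5 = 3/5
  d_1[S1] = 1/4*2/5 + 3/4*2/5 = 2/5
d_1 = (S0=3/5, S1=2/5)
  d_2[S0] = 3/5*3/5 + 2/5*3/5 = 3/5
  d_2[S1] = 3/5*2/5 + 2/5*2/5 = 2/5
d_2 = (S0=3/5, S1=2/5)
  d_3[S0] = 3/5*3/5 + 2/5*3/5 = 3/5
  d_3[S1] = 3/5*2/5 + 2/5*2/5 = 2/5
d_3 = (S0=3/5, S1=2/5)
  d_4[S0] = 3/5*3/5 + 2/5*3/5 = 3/5
  d_4[S1] = 3/5*2/5 + 2/5*2/5 = 2/5
d_4 = (S0=3/5, S1=2/5)

Answer: 3/5 2/5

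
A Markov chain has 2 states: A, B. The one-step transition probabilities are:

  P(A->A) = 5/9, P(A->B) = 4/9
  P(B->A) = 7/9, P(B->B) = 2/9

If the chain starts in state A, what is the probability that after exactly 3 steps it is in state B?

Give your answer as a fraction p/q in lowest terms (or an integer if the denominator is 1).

Computing P^3 by repeated multiplication:
P^1 =
  A: [5/9, 4/9]
  B: [7/9, 2/9]
P^2 =
  A: [53/81, 28/81]
  B: [49/81, 32/81]
P^3 =
  A: [461/729, 268/729]
  B: [469/729, 260/729]

(P^3)[A -> B] = 268/729

Answer: 268/729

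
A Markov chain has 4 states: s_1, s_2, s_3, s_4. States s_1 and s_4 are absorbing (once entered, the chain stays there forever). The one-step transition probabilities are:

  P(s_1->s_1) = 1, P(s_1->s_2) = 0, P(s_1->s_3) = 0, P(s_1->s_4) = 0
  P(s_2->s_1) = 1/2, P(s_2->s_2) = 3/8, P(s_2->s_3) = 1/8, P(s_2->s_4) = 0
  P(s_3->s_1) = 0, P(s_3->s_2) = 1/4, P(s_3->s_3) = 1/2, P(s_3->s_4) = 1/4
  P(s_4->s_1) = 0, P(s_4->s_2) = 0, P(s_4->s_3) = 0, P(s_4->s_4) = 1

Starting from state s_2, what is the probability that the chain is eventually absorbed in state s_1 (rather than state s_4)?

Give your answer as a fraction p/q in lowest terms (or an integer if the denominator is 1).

Answer: 8/9

Derivation:
Let a_i = P(absorbed in s_1 | start in state i).
Boundary conditions: a_s_1 = 1, a_s_4 = 0.
For each transient state i, a_i = sum_j P(i->j) * a_j:
  a_s_2 = 1/2*a_s_1 + 3/8*a_s_2 + 1/8*a_s_3 + 0*a_s_4
  a_s_3 = 0*a_s_1 + 1/4*a_s_2 + 1/2*a_s_3 + 1/4*a_s_4

Substituting a_s_1 = 1 and a_s_4 = 0, rearrange to (I - Q) a = r where r[i] = P(i -> s_1):
  [5/8, -1/8] . (a_s_2, a_s_3) = 1/2
  [-1/4, 1/2] . (a_s_2, a_s_3) = 0

Solving yields:
  a_s_2 = 8/9
  a_s_3 = 4/9

Starting state is s_2, so the absorption probability is a_s_2 = 8/9.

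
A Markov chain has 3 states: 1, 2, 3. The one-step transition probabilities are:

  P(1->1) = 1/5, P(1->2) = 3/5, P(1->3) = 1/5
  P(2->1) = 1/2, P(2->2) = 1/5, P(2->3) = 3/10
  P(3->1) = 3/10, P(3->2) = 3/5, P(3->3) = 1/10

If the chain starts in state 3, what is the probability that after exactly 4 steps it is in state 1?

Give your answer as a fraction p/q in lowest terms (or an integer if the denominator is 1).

Answer: 3579/10000

Derivation:
Computing P^4 by repeated multiplication:
P^1 =
  1: [1/5, 3/5, 1/5]
  2: [1/2, 1/5, 3/10]
  3: [3/10, 3/5, 1/10]
P^2 =
  1: [2/5, 9/25, 6/25]
  2: [29/100, 13/25, 19/100]
  3: [39/100, 9/25, 1/4]
P^3 =
  1: [83/250, 57/125, 53/250]
  2: [3/8, 49/125, 233/1000]
  3: [333/1000, 57/125, 211/1000]
P^4 =
  1: [179/500, 261/625, 561/2500]
  2: [3409/10000, 277/625, 2159/10000]
  3: [3579/10000, 261/625, 449/2000]

(P^4)[3 -> 1] = 3579/10000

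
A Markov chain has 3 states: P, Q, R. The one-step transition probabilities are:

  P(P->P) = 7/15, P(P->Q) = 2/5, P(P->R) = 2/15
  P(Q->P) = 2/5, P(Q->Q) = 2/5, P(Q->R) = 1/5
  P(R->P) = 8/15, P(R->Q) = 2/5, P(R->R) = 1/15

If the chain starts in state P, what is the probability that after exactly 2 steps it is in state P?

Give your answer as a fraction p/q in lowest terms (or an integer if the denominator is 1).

Computing P^2 by repeated multiplication:
P^1 =
  P: [7/15, 2/5, 2/15]
  Q: [2/5, 2/5, 1/5]
  R: [8/15, 2/5, 1/15]
P^2 =
  P: [101/225, 2/5, 34/225]
  Q: [34/75, 2/5, 11/75]
  R: [4/9, 2/5, 7/45]

(P^2)[P -> P] = 101/225

Answer: 101/225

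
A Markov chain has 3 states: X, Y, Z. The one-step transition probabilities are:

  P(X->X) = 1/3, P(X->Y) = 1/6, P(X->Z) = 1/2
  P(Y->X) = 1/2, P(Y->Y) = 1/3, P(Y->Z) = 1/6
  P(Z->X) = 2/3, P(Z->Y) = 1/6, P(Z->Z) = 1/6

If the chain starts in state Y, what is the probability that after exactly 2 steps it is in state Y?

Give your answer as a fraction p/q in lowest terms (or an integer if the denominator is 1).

Answer: 2/9

Derivation:
Computing P^2 by repeated multiplication:
P^1 =
  X: [1/3, 1/6, 1/2]
  Y: [1/2, 1/3, 1/6]
  Z: [2/3, 1/6, 1/6]
P^2 =
  X: [19/36, 7/36, 5/18]
  Y: [4/9, 2/9, 1/3]
  Z: [5/12, 7/36, 7/18]

(P^2)[Y -> Y] = 2/9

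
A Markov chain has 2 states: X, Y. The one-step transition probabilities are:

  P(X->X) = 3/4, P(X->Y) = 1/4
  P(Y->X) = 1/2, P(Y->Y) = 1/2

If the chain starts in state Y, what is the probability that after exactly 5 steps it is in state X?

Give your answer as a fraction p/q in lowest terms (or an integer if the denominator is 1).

Answer: 341/512

Derivation:
Computing P^5 by repeated multiplication:
P^1 =
  X: [3/4, 1/4]
  Y: [1/2, 1/2]
P^2 =
  X: [11/16, 5/16]
  Y: [5/8, 3/8]
P^3 =
  X: [43/64, 21/64]
  Y: [21/32, 11/32]
P^4 =
  X: [171/256, 85/256]
  Y: [85/128, 43/128]
P^5 =
  X: [683/1024, 341/1024]
  Y: [341/512, 171/512]

(P^5)[Y -> X] = 341/512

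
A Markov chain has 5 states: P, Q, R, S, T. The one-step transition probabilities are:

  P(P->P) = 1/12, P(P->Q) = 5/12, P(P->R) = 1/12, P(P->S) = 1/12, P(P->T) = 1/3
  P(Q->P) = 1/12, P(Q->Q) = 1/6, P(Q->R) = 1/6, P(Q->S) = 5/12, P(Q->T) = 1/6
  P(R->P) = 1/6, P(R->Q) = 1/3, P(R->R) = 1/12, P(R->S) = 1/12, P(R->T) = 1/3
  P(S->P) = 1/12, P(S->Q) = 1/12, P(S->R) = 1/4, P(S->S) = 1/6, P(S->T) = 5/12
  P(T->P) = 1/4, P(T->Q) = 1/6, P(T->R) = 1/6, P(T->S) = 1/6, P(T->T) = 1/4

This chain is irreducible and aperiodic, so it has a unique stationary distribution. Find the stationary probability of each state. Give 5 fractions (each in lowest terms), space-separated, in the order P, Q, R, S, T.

Answer: 3987/27536 5863/27536 2171/13768 5361/27536 7983/27536

Derivation:
The stationary distribution satisfies pi = pi * P, i.e.:
  pi_P = 1/12*pi_P + 1/12*pi_Q + 1/6*pi_R + 1/12*pi_S + 1/4*pi_T
  pi_Q = 5/12*pi_P + 1/6*pi_Q + 1/3*pi_R + 1/12*pi_S + 1/6*pi_T
  pi_R = 1/12*pi_P + 1/6*pi_Q + 1/12*pi_R + 1/4*pi_S + 1/6*pi_T
  pi_S = 1/12*pi_P + 5/12*pi_Q + 1/12*pi_R + 1/6*pi_S + 1/6*pi_T
  pi_T = 1/3*pi_P + 1/6*pi_Q + 1/3*pi_R + 5/12*pi_S + 1/4*pi_T
with normalization: pi_P + pi_Q + pi_R + pi_S + pi_T = 1.

Using the first 4 balance equations plus normalization, the linear system A*pi = b is:
  [-11/12, 1/12, 1/6, 1/12, 1/4] . pi = 0
  [5/12, -5/6, 1/3, 1/12, 1/6] . pi = 0
  [1/12, 1/6, -11/12, 1/4, 1/6] . pi = 0
  [1/12, 5/12, 1/12, -5/6, 1/6] . pi = 0
  [1, 1, 1, 1, 1] . pi = 1

Solving yields:
  pi_P = 3987/27536
  pi_Q = 5863/27536
  pi_R = 2171/13768
  pi_S = 5361/27536
  pi_T = 7983/27536

Verification (pi * P):
  3987/27536*1/12 + 5863/27536*1/12 + 2171/13768*1/6 + 5361/27536*1/12 + 7983/27536*1/4 = 3987/27536 = pi_P  (ok)
  3987/27536*5/12 + 5863/27536*1/6 + 2171/13768*1/3 + 5361/27536*1/12 + 7983/27536*1/6 = 5863/27536 = pi_Q  (ok)
  3987/27536*1/12 + 5863/27536*1/6 + 2171/13768*1/12 + 5361/27536*1/4 + 7983/27536*1/6 = 2171/13768 = pi_R  (ok)
  3987/27536*1/12 + 5863/27536*5/12 + 2171/13768*1/12 + 5361/27536*1/6 + 7983/27536*1/6 = 5361/27536 = pi_S  (ok)
  3987/27536*1/3 + 5863/27536*1/6 + 2171/13768*1/3 + 5361/27536*5/12 + 7983/27536*1/4 = 7983/27536 = pi_T  (ok)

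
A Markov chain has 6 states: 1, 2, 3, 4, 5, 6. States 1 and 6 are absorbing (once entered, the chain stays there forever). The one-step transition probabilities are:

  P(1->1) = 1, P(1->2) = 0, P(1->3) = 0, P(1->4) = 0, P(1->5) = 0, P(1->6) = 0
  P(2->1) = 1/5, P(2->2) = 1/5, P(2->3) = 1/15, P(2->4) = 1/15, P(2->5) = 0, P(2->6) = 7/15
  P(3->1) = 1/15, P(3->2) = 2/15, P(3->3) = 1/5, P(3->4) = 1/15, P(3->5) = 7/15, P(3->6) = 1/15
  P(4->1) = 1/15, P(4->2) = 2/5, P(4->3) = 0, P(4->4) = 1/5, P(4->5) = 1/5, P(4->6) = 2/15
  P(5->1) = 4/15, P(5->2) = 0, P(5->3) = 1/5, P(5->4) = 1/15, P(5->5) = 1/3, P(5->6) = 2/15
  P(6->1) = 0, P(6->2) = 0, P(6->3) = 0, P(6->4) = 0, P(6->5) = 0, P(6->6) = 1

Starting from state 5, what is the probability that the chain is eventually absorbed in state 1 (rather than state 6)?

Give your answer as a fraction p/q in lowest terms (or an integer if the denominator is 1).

Answer: 3797/6384

Derivation:
Let a_i = P(absorbed in 1 | start in state i).
Boundary conditions: a_1 = 1, a_6 = 0.
For each transient state i, a_i = sum_j P(i->j) * a_j:
  a_2 = 1/5*a_1 + 1/5*a_2 + 1/15*a_3 + 1/15*a_4 + 0*a_5 + 7/15*a_6
  a_3 = 1/15*a_1 + 2/15*a_2 + 1/5*a_3 + 1/15*a_4 + 7/15*a_5 + 1/15*a_6
  a_4 = 1/15*a_1 + 2/5*a_2 + 0*a_3 + 1/5*a_4 + 1/5*a_5 + 2/15*a_6
  a_5 = 4/15*a_1 + 0*a_2 + 1/5*a_3 + 1/15*a_4 + 1/3*a_5 + 2/15*a_6

Substituting a_1 = 1 and a_6 = 0, rearrange to (I - Q) a = r where r[i] = P(i -> 1):
  [4/5, -1/15, -1/15, 0] . (a_2, a_3, a_4, a_5) = 1/5
  [-2/15, 4/5, -1/15, -7/15] . (a_2, a_3, a_4, a_5) = 1/15
  [-2/5, 0, 4/5, -1/5] . (a_2, a_3, a_4, a_5) = 1/15
  [0, -1/5, -1/15, 2/3] . (a_2, a_3, a_4, a_5) = 4/15

Solving yields:
  a_2 = 4163/12768
  a_3 = 59/114
  a_4 = 1261/3192
  a_5 = 3797/6384

Starting state is 5, so the absorption probability is a_5 = 3797/6384.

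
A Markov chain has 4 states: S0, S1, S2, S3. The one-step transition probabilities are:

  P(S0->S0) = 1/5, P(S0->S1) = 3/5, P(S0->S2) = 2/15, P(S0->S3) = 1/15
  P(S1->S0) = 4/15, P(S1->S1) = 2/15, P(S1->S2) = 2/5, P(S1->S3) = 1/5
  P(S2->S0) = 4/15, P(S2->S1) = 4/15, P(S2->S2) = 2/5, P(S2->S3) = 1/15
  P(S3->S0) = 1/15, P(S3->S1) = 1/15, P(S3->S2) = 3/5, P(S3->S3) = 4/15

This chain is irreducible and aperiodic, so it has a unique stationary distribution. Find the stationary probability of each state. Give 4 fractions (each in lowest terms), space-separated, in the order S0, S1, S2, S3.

The stationary distribution satisfies pi = pi * P, i.e.:
  pi_S0 = 1/5*pi_S0 + 4/15*pi_S1 + 4/15*pi_S2 + 1/15*pi_S3
  pi_S1 = 3/5*pi_S0 + 2/15*pi_S1 + 4/15*pi_S2 + 1/15*pi_S3
  pi_S2 = 2/15*pi_S0 + 2/5*pi_S1 + 2/5*pi_S2 + 3/5*pi_S3
  pi_S3 = 1/15*pi_S0 + 1/5*pi_S1 + 1/15*pi_S2 + 4/15*pi_S3
with normalization: pi_S0 + pi_S1 + pi_S2 + pi_S3 = 1.

Using the first 3 balance equations plus normalization, the linear system A*pi = b is:
  [-4/5, 4/15, 4/15, 1/15] . pi = 0
  [3/5, -13/15, 4/15, 1/15] . pi = 0
  [2/15, 2/5, -3/5, 3/5] . pi = 0
  [1, 1, 1, 1] . pi = 1

Solving yields:
  pi_S0 = 51/226
  pi_S1 = 63/226
  pi_S2 = 124/339
  pi_S3 = 44/339

Verification (pi * P):
  51/226*1/5 + 63/226*4/15 + 124/339*4/15 + 44/339*1/15 = 51/226 = pi_S0  (ok)
  51/226*3/5 + 63/226*2/15 + 124/339*4/15 + 44/339*1/15 = 63/226 = pi_S1  (ok)
  51/226*2/15 + 63/226*2/5 + 124/339*2/5 + 44/339*3/5 = 124/339 = pi_S2  (ok)
  51/226*1/15 + 63/226*1/5 + 124/339*1/15 + 44/339*4/15 = 44/339 = pi_S3  (ok)

Answer: 51/226 63/226 124/339 44/339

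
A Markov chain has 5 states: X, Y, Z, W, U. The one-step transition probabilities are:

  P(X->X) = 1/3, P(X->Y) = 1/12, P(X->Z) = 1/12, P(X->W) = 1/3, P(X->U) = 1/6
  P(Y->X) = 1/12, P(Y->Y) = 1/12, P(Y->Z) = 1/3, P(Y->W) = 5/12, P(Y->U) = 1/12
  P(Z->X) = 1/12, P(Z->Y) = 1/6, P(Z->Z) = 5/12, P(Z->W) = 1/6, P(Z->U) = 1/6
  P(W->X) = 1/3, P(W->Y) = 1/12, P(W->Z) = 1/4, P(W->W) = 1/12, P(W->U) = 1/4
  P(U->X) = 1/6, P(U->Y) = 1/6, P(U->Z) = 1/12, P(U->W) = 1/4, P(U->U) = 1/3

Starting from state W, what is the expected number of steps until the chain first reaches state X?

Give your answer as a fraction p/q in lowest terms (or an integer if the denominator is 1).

Let h_i = expected steps to first reach X from state i.
Boundary: h_X = 0.
First-step equations for the other states:
  h_Y = 1 + 1/12*h_X + 1/12*h_Y + 1/3*h_Z + 5/12*h_W + 1/12*h_U
  h_Z = 1 + 1/12*h_X + 1/6*h_Y + 5/12*h_Z + 1/6*h_W + 1/6*h_U
  h_W = 1 + 1/3*h_X + 1/12*h_Y + 1/4*h_Z + 1/12*h_W + 1/4*h_U
  h_U = 1 + 1/6*h_X + 1/6*h_Y + 1/12*h_Z + 1/4*h_W + 1/3*h_U

Substituting h_X = 0 and rearranging gives the linear system (I - Q) h = 1:
  [11/12, -1/3, -5/12, -1/12] . (h_Y, h_Z, h_W, h_U) = 1
  [-1/6, 7/12, -1/6, -1/6] . (h_Y, h_Z, h_W, h_U) = 1
  [-1/12, -1/4, 11/12, -1/4] . (h_Y, h_Z, h_W, h_U) = 1
  [-1/6, -1/12, -1/4, 2/3] . (h_Y, h_Z, h_W, h_U) = 1

Solving yields:
  h_Y = 3258/515
  h_Z = 3412/515
  h_W = 2604/515
  h_U = 598/103

Starting state is W, so the expected hitting time is h_W = 2604/515.

Answer: 2604/515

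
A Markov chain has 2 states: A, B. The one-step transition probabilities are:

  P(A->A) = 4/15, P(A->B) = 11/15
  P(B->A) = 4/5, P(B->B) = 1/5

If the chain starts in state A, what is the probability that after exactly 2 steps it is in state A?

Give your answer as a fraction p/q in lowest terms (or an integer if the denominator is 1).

Answer: 148/225

Derivation:
Computing P^2 by repeated multiplication:
P^1 =
  A: [4/15, 11/15]
  B: [4/5, 1/5]
P^2 =
  A: [148/225, 77/225]
  B: [28/75, 47/75]

(P^2)[A -> A] = 148/225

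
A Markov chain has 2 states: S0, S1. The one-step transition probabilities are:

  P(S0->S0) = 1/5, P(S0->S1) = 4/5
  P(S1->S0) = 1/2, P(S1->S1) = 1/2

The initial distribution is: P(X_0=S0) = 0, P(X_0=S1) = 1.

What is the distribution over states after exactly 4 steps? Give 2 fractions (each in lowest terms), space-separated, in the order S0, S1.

Propagating the distribution step by step (d_{t+1} = d_t * P):
d_0 = (S0=0, S1=1)
  d_1[S0] = 0*1/5 + 1*1/2 = 1/2
  d_1[S1] = 0*4/5 + 1*1/2 = 1/2
d_1 = (S0=1/2, S1=1/2)
  d_2[S0] = 1/2*1/5 + 1/2*1/2 = 7/20
  d_2[S1] = 1/2*4/5 + 1/2*1/2 = 13/20
d_2 = (S0=7/20, S1=13/20)
  d_3[S0] = 7/20*1/5 + 13/20*1/2 = 79/200
  d_3[S1] = 7/20*4/5 + 13/20*1/2 = 121/200
d_3 = (S0=79/200, S1=121/200)
  d_4[S0] = 79/200*1/5 + 121/200*1/2 = 763/2000
  d_4[S1] = 79/200*4/5 + 121/200*1/2 = 1237/2000
d_4 = (S0=763/2000, S1=1237/2000)

Answer: 763/2000 1237/2000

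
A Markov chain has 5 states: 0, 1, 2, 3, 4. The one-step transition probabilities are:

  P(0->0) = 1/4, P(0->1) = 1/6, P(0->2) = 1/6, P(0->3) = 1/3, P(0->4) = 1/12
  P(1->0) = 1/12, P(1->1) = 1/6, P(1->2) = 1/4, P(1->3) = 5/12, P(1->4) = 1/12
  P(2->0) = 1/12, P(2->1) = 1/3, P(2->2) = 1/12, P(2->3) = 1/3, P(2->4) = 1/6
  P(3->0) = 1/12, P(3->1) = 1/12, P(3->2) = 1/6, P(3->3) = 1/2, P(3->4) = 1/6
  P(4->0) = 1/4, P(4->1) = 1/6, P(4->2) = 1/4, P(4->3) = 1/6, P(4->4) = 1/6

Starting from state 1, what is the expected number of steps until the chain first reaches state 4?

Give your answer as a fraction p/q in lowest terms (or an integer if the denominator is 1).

Let h_i = expected steps to first reach 4 from state i.
Boundary: h_4 = 0.
First-step equations for the other states:
  h_0 = 1 + 1/4*h_0 + 1/6*h_1 + 1/6*h_2 + 1/3*h_3 + 1/12*h_4
  h_1 = 1 + 1/12*h_0 + 1/6*h_1 + 1/4*h_2 + 5/12*h_3 + 1/12*h_4
  h_2 = 1 + 1/12*h_0 + 1/3*h_1 + 1/12*h_2 + 1/3*h_3 + 1/6*h_4
  h_3 = 1 + 1/12*h_0 + 1/12*h_1 + 1/6*h_2 + 1/2*h_3 + 1/6*h_4

Substituting h_4 = 0 and rearranging gives the linear system (I - Q) h = 1:
  [3/4, -1/6, -1/6, -1/3] . (h_0, h_1, h_2, h_3) = 1
  [-1/12, 5/6, -1/4, -5/12] . (h_0, h_1, h_2, h_3) = 1
  [-1/12, -1/3, 11/12, -1/3] . (h_0, h_1, h_2, h_3) = 1
  [-1/12, -1/12, -1/6, 1/2] . (h_0, h_1, h_2, h_3) = 1

Solving yields:
  h_0 = 6212/819
  h_1 = 680/91
  h_2 = 440/63
  h_3 = 800/117

Starting state is 1, so the expected hitting time is h_1 = 680/91.

Answer: 680/91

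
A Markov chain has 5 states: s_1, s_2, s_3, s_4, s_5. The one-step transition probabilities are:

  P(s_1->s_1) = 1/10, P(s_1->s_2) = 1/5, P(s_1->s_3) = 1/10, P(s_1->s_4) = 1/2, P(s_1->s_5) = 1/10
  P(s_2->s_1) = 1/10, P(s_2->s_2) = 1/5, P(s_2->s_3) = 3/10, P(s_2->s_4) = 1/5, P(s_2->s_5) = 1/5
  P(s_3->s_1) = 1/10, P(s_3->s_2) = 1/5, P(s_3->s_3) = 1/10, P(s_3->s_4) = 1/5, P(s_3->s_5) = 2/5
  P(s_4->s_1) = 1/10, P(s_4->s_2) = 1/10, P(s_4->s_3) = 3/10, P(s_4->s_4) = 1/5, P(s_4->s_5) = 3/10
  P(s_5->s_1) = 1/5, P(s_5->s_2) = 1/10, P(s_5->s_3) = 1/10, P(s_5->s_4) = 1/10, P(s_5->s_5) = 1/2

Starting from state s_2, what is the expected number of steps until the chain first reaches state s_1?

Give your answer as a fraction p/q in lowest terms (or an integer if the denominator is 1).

Let h_i = expected steps to first reach s_1 from state i.
Boundary: h_s_1 = 0.
First-step equations for the other states:
  h_s_2 = 1 + 1/10*h_s_1 + 1/5*h_s_2 + 3/10*h_s_3 + 1/5*h_s_4 + 1/5*h_s_5
  h_s_3 = 1 + 1/10*h_s_1 + 1/5*h_s_2 + 1/10*h_s_3 + 1/5*h_s_4 + 2/5*h_s_5
  h_s_4 = 1 + 1/10*h_s_1 + 1/10*h_s_2 + 3/10*h_s_3 + 1/5*h_s_4 + 3/10*h_s_5
  h_s_5 = 1 + 1/5*h_s_1 + 1/10*h_s_2 + 1/10*h_s_3 + 1/10*h_s_4 + 1/2*h_s_5

Substituting h_s_1 = 0 and rearranging gives the linear system (I - Q) h = 1:
  [4/5, -3/10, -1/5, -1/5] . (h_s_2, h_s_3, h_s_4, h_s_5) = 1
  [-1/5, 9/10, -1/5, -2/5] . (h_s_2, h_s_3, h_s_4, h_s_5) = 1
  [-1/10, -3/10, 4/5, -3/10] . (h_s_2, h_s_3, h_s_4, h_s_5) = 1
  [-1/10, -1/10, -1/10, 1/2] . (h_s_2, h_s_3, h_s_4, h_s_5) = 1

Solving yields:
  h_s_2 = 1115/152
  h_s_3 = 545/76
  h_s_4 = 275/38
  h_s_5 = 965/152

Starting state is s_2, so the expected hitting time is h_s_2 = 1115/152.

Answer: 1115/152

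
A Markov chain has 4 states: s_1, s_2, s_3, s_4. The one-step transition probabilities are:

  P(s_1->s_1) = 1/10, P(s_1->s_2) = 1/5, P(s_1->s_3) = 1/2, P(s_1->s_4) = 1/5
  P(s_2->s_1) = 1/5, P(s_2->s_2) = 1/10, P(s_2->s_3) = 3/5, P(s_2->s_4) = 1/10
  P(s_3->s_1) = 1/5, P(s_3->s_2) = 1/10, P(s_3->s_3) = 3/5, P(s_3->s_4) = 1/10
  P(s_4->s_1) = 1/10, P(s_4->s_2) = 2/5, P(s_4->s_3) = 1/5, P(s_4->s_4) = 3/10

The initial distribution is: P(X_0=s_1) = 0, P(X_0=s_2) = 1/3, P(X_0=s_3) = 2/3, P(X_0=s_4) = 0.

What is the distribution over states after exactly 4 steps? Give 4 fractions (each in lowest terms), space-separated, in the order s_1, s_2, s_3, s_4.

Propagating the distribution step by step (d_{t+1} = d_t * P):
d_0 = (s_1=0, s_2=1/3, s_3=2/3, s_4=0)
  d_1[s_1] = 0*1/10 + 1/3*1/5 + 2/3*1/5 + 0*1/10 = 1/5
  d_1[s_2] = 0*1/5 + 1/3*1/10 + 2/3*1/10 + 0*2/5 = 1/10
  d_1[s_3] = 0*1/2 + 1/3*3/5 + 2/3*3/5 + 0*1/5 = 3/5
  d_1[s_4] = 0*1/5 + 1/3*1/10 + 2/3*1/10 + 0*3/10 = 1/10
d_1 = (s_1=1/5, s_2=1/10, s_3=3/5, s_4=1/10)
  d_2[s_1] = 1/5*1/10 + 1/10*1/5 + 3/5*1/5 + 1/10*1/10 = 17/100
  d_2[s_2] = 1/5*1/5 + 1/10*1/10 + 3/5*1/10 + 1/10*2/5 = 3/20
  d_2[s_3] = 1/5*1/2 + 1/10*3/5 + 3/5*3/5 + 1/10*1/5 = 27/50
  d_2[s_4] = 1/5*1/5 + 1/10*1/10 + 3/5*1/10 + 1/10*3/10 = 7/50
d_2 = (s_1=17/100, s_2=3/20, s_3=27/50, s_4=7/50)
  d_3[s_1] = 17/100*1/10 + 3/20*1/5 + 27/50*1/5 + 7/50*1/10 = 169/1000
  d_3[s_2] = 17/100*1/5 + 3/20*1/10 + 27/50*1/10 + 7/50*2/5 = 159/1000
  d_3[s_3] = 17/100*1/2 + 3/20*3/5 + 27/50*3/5 + 7/50*1/5 = 527/1000
  d_3[s_4] = 17/100*1/5 + 3/20*1/10 + 27/50*1/10 + 7/50*3/10 = 29/200
d_3 = (s_1=169/1000, s_2=159/1000, s_3=527/1000, s_4=29/200)
  d_4[s_1] = 169/1000*1/10 + 159/1000*1/5 + 527/1000*1/5 + 29/200*1/10 = 843/5000
  d_4[s_2] = 169/1000*1/5 + 159/1000*1/10 + 527/1000*1/10 + 29/200*2/5 = 401/2500
  d_4[s_3] = 169/1000*1/2 + 159/1000*3/5 + 527/1000*3/5 + 29/200*1/5 = 5251/10000
  d_4[s_4] = 169/1000*1/5 + 159/1000*1/10 + 527/1000*1/10 + 29/200*3/10 = 1459/10000
d_4 = (s_1=843/5000, s_2=401/2500, s_3=5251/10000, s_4=1459/10000)

Answer: 843/5000 401/2500 5251/10000 1459/10000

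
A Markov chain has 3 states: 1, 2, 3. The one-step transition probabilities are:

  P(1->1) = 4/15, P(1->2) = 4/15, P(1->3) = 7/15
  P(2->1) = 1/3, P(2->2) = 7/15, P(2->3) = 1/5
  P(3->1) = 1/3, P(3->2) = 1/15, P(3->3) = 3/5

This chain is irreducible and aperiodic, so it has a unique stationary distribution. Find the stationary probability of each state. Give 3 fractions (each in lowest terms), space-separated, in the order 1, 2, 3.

The stationary distribution satisfies pi = pi * P, i.e.:
  pi_1 = 4/15*pi_1 + 1/3*pi_2 + 1/3*pi_3
  pi_2 = 4/15*pi_1 + 7/15*pi_2 + 1/15*pi_3
  pi_3 = 7/15*pi_1 + 1/5*pi_2 + 3/5*pi_3
with normalization: pi_1 + pi_2 + pi_3 = 1.

Using the first 2 balance equations plus normalization, the linear system A*pi = b is:
  [-11/15, 1/3, 1/3] . pi = 0
  [4/15, -8/15, 1/15] . pi = 0
  [1, 1, 1] . pi = 1

Solving yields:
  pi_1 = 5/16
  pi_2 = 31/144
  pi_3 = 17/36

Verification (pi * P):
  5/16*4/15 + 31/144*1/3 + 17/36*1/3 = 5/16 = pi_1  (ok)
  5/16*4/15 + 31/144*7/15 + 17/36*1/15 = 31/144 = pi_2  (ok)
  5/16*7/15 + 31/144*1/5 + 17/36*3/5 = 17/36 = pi_3  (ok)

Answer: 5/16 31/144 17/36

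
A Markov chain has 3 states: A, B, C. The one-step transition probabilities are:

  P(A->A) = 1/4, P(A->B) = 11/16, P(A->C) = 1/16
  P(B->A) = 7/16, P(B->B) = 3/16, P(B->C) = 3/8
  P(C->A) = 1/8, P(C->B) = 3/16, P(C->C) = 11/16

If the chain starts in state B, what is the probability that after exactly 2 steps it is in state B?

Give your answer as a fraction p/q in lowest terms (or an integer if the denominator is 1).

Computing P^2 by repeated multiplication:
P^1 =
  A: [1/4, 11/16, 1/16]
  B: [7/16, 3/16, 3/8]
  C: [1/8, 3/16, 11/16]
P^2 =
  A: [95/256, 5/16, 81/256]
  B: [61/256, 13/32, 91/256]
  C: [51/256, 1/4, 141/256]

(P^2)[B -> B] = 13/32

Answer: 13/32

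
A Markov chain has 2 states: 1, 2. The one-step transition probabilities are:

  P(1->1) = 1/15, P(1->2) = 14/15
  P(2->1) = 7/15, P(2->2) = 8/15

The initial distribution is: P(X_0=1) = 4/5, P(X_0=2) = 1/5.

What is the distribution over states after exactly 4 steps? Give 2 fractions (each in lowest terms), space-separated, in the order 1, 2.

Propagating the distribution step by step (d_{t+1} = d_t * P):
d_0 = (1=4/5, 2=1/5)
  d_1[1] = 4/5*1/15 + 1/5*7/15 = 11/75
  d_1[2] = 4/5*14/15 + 1/5*8/15 = 64/75
d_1 = (1=11/75, 2=64/75)
  d_2[1] = 11/75*1/15 + 64/75*7/15 = 51/125
  d_2[2] = 11/75*14/15 + 64/75*8/15 = 74/125
d_2 = (1=51/125, 2=74/125)
  d_3[1] = 51/125*1/15 + 74/125*7/15 = 569/1875
  d_3[2] = 51/125*14/15 + 74/125*8/15 = 1306/1875
d_3 = (1=569/1875, 2=1306/1875)
  d_4[1] = 569/1875*1/15 + 1306/1875*7/15 = 1079/3125
  d_4[2] = 569/1875*14/15 + 1306/1875*8/15 = 2046/3125
d_4 = (1=1079/3125, 2=2046/3125)

Answer: 1079/3125 2046/3125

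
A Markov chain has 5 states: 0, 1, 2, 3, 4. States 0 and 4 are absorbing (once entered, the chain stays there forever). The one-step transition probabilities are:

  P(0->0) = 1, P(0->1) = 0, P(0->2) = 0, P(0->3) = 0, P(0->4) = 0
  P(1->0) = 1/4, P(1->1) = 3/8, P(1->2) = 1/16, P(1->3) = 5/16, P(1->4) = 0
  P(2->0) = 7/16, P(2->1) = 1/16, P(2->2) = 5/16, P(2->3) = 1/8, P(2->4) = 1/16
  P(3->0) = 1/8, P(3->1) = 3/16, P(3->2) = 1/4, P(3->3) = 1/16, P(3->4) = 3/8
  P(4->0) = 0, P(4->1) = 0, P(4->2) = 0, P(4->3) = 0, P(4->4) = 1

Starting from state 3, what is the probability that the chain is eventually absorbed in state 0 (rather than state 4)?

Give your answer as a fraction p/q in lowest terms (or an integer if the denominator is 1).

Answer: 667/1364

Derivation:
Let a_i = P(absorbed in 0 | start in state i).
Boundary conditions: a_0 = 1, a_4 = 0.
For each transient state i, a_i = sum_j P(i->j) * a_j:
  a_1 = 1/4*a_0 + 3/8*a_1 + 1/16*a_2 + 5/16*a_3 + 0*a_4
  a_2 = 7/16*a_0 + 1/16*a_1 + 5/16*a_2 + 1/8*a_3 + 1/16*a_4
  a_3 = 1/8*a_0 + 3/16*a_1 + 1/4*a_2 + 1/16*a_3 + 3/8*a_4

Substituting a_0 = 1 and a_4 = 0, rearrange to (I - Q) a = r where r[i] = P(i -> 0):
  [5/8, -1/16, -5/16] . (a_1, a_2, a_3) = 1/4
  [-1/16, 11/16, -1/8] . (a_1, a_2, a_3) = 7/16
  [-3/16, -1/4, 15/16] . (a_1, a_2, a_3) = 1/8

Solving yields:
  a_1 = 987/1364
  a_2 = 1079/1364
  a_3 = 667/1364

Starting state is 3, so the absorption probability is a_3 = 667/1364.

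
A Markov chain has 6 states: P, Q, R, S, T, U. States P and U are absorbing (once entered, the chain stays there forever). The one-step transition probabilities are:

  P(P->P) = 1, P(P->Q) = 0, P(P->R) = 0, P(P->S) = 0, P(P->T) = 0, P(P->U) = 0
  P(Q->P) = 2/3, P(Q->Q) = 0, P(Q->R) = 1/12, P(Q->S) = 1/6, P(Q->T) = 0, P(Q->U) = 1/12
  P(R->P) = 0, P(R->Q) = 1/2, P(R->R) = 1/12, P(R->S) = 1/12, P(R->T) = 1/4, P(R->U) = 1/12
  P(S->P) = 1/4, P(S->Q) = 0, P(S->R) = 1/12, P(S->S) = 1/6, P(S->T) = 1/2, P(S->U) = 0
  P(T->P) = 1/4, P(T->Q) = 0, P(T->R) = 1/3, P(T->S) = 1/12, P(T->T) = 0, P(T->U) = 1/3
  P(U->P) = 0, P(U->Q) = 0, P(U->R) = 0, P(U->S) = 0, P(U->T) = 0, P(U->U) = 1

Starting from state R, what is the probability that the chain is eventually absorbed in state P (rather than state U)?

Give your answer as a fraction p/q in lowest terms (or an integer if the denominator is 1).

Answer: 221/334

Derivation:
Let a_i = P(absorbed in P | start in state i).
Boundary conditions: a_P = 1, a_U = 0.
For each transient state i, a_i = sum_j P(i->j) * a_j:
  a_Q = 2/3*a_P + 0*a_Q + 1/12*a_R + 1/6*a_S + 0*a_T + 1/12*a_U
  a_R = 0*a_P + 1/2*a_Q + 1/12*a_R + 1/12*a_S + 1/4*a_T + 1/12*a_U
  a_S = 1/4*a_P + 0*a_Q + 1/12*a_R + 1/6*a_S + 1/2*a_T + 0*a_U
  a_T = 1/4*a_P + 0*a_Q + 1/3*a_R + 1/12*a_S + 0*a_T + 1/3*a_U

Substituting a_P = 1 and a_U = 0, rearrange to (I - Q) a = r where r[i] = P(i -> P):
  [1, -1/12, -1/6, 0] . (a_Q, a_R, a_S, a_T) = 2/3
  [-1/2, 11/12, -1/12, -1/4] . (a_Q, a_R, a_S, a_T) = 0
  [0, -1/12, 5/6, -1/2] . (a_Q, a_R, a_S, a_T) = 1/4
  [0, -1/3, -1/12, 1] . (a_Q, a_R, a_S, a_T) = 1/4

Solving yields:
  a_Q = 3349/4008
  a_R = 221/334
  a_S = 114/167
  a_T = 1057/2004

Starting state is R, so the absorption probability is a_R = 221/334.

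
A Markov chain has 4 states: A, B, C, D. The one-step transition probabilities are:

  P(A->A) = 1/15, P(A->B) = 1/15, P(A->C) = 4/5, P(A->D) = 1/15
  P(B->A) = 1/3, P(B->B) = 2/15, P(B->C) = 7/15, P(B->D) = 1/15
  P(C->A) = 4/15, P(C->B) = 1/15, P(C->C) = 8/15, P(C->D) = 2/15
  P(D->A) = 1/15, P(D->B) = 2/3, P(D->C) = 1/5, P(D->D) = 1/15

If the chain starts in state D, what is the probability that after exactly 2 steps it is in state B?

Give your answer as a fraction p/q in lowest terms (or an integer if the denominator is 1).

Answer: 34/225

Derivation:
Computing P^2 by repeated multiplication:
P^1 =
  A: [1/15, 1/15, 4/5, 1/15]
  B: [1/3, 2/15, 7/15, 1/15]
  C: [4/15, 1/15, 8/15, 2/15]
  D: [1/15, 2/3, 1/5, 1/15]
P^2 =
  A: [11/45, 1/9, 118/225, 3/25]
  B: [44/225, 26/225, 133/225, 22/225]
  C: [43/225, 34/225, 5/9, 23/225]
  D: [64/225, 34/225, 109/225, 2/25]

(P^2)[D -> B] = 34/225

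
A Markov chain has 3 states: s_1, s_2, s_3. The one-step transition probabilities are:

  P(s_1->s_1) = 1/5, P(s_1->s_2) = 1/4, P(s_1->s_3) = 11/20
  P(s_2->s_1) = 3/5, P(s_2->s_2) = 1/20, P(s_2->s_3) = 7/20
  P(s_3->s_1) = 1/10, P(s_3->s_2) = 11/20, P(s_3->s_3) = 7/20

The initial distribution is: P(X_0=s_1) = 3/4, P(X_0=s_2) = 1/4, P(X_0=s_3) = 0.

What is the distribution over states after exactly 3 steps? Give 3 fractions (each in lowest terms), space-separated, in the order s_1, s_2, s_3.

Answer: 303/1000 301/1000 99/250

Derivation:
Propagating the distribution step by step (d_{t+1} = d_t * P):
d_0 = (s_1=3/4, s_2=1/4, s_3=0)
  d_1[s_1] = 3/4*1/5 + 1/4*3/5 + 0*1/10 = 3/10
  d_1[s_2] = 3/4*1/4 + 1/4*1/20 + 0*11/20 = 1/5
  d_1[s_3] = 3/4*11/20 + 1/4*7/20 + 0*7/20 = 1/2
d_1 = (s_1=3/10, s_2=1/5, s_3=1/2)
  d_2[s_1] = 3/10*1/5 + 1/5*3/5 + 1/2*1/10 = 23/100
  d_2[s_2] = 3/10*1/4 + 1/5*1/20 + 1/2*11/20 = 9/25
  d_2[s_3] = 3/10*11/20 + 1/5*7/20 + 1/2*7/20 = 41/100
d_2 = (s_1=23/100, s_2=9/25, s_3=41/100)
  d_3[s_1] = 23/100*1/5 + 9/25*3/5 + 41/100*1/10 = 303/1000
  d_3[s_2] = 23/100*1/4 + 9/25*1/20 + 41/100*11/20 = 301/1000
  d_3[s_3] = 23/100*11/20 + 9/25*7/20 + 41/100*7/20 = 99/250
d_3 = (s_1=303/1000, s_2=301/1000, s_3=99/250)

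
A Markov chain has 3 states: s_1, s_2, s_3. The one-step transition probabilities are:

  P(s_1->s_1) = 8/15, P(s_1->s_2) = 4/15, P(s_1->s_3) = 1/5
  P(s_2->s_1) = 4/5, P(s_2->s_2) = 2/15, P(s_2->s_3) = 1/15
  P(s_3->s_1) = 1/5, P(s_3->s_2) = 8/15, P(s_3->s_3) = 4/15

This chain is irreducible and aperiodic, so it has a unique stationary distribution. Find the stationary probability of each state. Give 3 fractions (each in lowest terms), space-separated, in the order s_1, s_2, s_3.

Answer: 45/82 34/123 43/246

Derivation:
The stationary distribution satisfies pi = pi * P, i.e.:
  pi_s_1 = 8/15*pi_s_1 + 4/5*pi_s_2 + 1/5*pi_s_3
  pi_s_2 = 4/15*pi_s_1 + 2/15*pi_s_2 + 8/15*pi_s_3
  pi_s_3 = 1/5*pi_s_1 + 1/15*pi_s_2 + 4/15*pi_s_3
with normalization: pi_s_1 + pi_s_2 + pi_s_3 = 1.

Using the first 2 balance equations plus normalization, the linear system A*pi = b is:
  [-7/15, 4/5, 1/5] . pi = 0
  [4/15, -13/15, 8/15] . pi = 0
  [1, 1, 1] . pi = 1

Solving yields:
  pi_s_1 = 45/82
  pi_s_2 = 34/123
  pi_s_3 = 43/246

Verification (pi * P):
  45/82*8/15 + 34/123*4/5 + 43/246*1/5 = 45/82 = pi_s_1  (ok)
  45/82*4/15 + 34/123*2/15 + 43/246*8/15 = 34/123 = pi_s_2  (ok)
  45/82*1/5 + 34/123*1/15 + 43/246*4/15 = 43/246 = pi_s_3  (ok)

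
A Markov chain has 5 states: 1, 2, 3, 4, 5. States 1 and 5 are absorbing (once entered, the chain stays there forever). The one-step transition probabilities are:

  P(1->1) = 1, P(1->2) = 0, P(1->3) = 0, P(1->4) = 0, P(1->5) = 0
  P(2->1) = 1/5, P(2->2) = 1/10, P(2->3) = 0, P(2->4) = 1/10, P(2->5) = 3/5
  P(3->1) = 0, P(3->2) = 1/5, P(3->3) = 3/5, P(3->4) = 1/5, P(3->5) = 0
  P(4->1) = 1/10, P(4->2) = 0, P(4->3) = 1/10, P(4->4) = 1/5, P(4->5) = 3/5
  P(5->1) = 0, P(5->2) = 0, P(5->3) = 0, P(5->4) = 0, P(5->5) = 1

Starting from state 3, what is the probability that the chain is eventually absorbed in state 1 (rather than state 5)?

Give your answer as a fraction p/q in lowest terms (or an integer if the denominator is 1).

Answer: 13/67

Derivation:
Let a_i = P(absorbed in 1 | start in state i).
Boundary conditions: a_1 = 1, a_5 = 0.
For each transient state i, a_i = sum_j P(i->j) * a_j:
  a_2 = 1/5*a_1 + 1/10*a_2 + 0*a_3 + 1/10*a_4 + 3/5*a_5
  a_3 = 0*a_1 + 1/5*a_2 + 3/5*a_3 + 1/5*a_4 + 0*a_5
  a_4 = 1/10*a_1 + 0*a_2 + 1/10*a_3 + 1/5*a_4 + 3/5*a_5

Substituting a_1 = 1 and a_5 = 0, rearrange to (I - Q) a = r where r[i] = P(i -> 1):
  [9/10, 0, -1/10] . (a_2, a_3, a_4) = 1/5
  [-1/5, 2/5, -1/5] . (a_2, a_3, a_4) = 0
  [0, -1/10, 4/5] . (a_2, a_3, a_4) = 1/10

Solving yields:
  a_2 = 16/67
  a_3 = 13/67
  a_4 = 10/67

Starting state is 3, so the absorption probability is a_3 = 13/67.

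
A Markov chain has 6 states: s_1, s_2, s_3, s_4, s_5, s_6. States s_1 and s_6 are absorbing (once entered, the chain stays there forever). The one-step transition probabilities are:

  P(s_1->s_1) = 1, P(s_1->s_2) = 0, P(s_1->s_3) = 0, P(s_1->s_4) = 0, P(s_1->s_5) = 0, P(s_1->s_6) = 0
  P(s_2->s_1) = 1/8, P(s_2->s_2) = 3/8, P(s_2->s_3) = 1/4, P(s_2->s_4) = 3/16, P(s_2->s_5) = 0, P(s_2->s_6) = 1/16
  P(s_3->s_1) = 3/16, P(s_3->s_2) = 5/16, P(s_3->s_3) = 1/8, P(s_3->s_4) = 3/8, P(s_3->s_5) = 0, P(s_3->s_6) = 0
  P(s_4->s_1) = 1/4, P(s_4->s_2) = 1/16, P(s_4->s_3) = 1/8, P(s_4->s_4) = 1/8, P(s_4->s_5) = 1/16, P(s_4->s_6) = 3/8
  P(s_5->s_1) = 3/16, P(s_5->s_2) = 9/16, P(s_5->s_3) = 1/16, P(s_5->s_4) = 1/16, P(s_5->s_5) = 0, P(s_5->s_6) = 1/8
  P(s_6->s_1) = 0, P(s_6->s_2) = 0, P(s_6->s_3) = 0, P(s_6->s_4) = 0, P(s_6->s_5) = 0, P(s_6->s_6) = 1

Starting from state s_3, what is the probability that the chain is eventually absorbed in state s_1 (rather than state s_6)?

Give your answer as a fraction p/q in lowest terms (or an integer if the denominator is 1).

Let a_i = P(absorbed in s_1 | start in state i).
Boundary conditions: a_s_1 = 1, a_s_6 = 0.
For each transient state i, a_i = sum_j P(i->j) * a_j:
  a_s_2 = 1/8*a_s_1 + 3/8*a_s_2 + 1/4*a_s_3 + 3/16*a_s_4 + 0*a_s_5 + 1/16*a_s_6
  a_s_3 = 3/16*a_s_1 + 5/16*a_s_2 + 1/8*a_s_3 + 3/8*a_s_4 + 0*a_s_5 + 0*a_s_6
  a_s_4 = 1/4*a_s_1 + 1/16*a_s_2 + 1/8*a_s_3 + 1/8*a_s_4 + 1/16*a_s_5 + 3/8*a_s_6
  a_s_5 = 3/16*a_s_1 + 9/16*a_s_2 + 1/16*a_s_3 + 1/16*a_s_4 + 0*a_s_5 + 1/8*a_s_6

Substituting a_s_1 = 1 and a_s_6 = 0, rearrange to (I - Q) a = r where r[i] = P(i -> s_1):
  [5/8, -1/4, -3/16, 0] . (a_s_2, a_s_3, a_s_4, a_s_5) = 1/8
  [-5/16, 7/8, -3/8, 0] . (a_s_2, a_s_3, a_s_4, a_s_5) = 3/16
  [-1/16, -1/8, 7/8, -1/16] . (a_s_2, a_s_3, a_s_4, a_s_5) = 1/4
  [-9/16, -1/16, -1/16, 1] . (a_s_2, a_s_3, a_s_4, a_s_5) = 3/16

Solving yields:
  a_s_2 = 13243/22635
  a_s_3 = 2804/4527
  a_s_4 = 2072/4527
  a_s_5 = 13217/22635

Starting state is s_3, so the absorption probability is a_s_3 = 2804/4527.

Answer: 2804/4527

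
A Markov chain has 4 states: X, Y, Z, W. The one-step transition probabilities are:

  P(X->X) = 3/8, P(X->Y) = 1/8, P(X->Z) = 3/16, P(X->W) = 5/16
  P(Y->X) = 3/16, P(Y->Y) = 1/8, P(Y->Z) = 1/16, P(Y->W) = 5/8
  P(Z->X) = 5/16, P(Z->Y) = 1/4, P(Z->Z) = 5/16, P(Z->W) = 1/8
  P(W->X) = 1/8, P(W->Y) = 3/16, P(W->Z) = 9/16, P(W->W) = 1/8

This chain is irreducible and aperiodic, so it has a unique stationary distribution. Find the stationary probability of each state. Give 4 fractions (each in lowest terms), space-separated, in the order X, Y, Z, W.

Answer: 288/1121 803/4484 1351/4484 31/118

Derivation:
The stationary distribution satisfies pi = pi * P, i.e.:
  pi_X = 3/8*pi_X + 3/16*pi_Y + 5/16*pi_Z + 1/8*pi_W
  pi_Y = 1/8*pi_X + 1/8*pi_Y + 1/4*pi_Z + 3/16*pi_W
  pi_Z = 3/16*pi_X + 1/16*pi_Y + 5/16*pi_Z + 9/16*pi_W
  pi_W = 5/16*pi_X + 5/8*pi_Y + 1/8*pi_Z + 1/8*pi_W
with normalization: pi_X + pi_Y + pi_Z + pi_W = 1.

Using the first 3 balance equations plus normalization, the linear system A*pi = b is:
  [-5/8, 3/16, 5/16, 1/8] . pi = 0
  [1/8, -7/8, 1/4, 3/16] . pi = 0
  [3/16, 1/16, -11/16, 9/16] . pi = 0
  [1, 1, 1, 1] . pi = 1

Solving yields:
  pi_X = 288/1121
  pi_Y = 803/4484
  pi_Z = 1351/4484
  pi_W = 31/118

Verification (pi * P):
  288/1121*3/8 + 803/4484*3/16 + 1351/4484*5/16 + 31/118*1/8 = 288/1121 = pi_X  (ok)
  288/1121*1/8 + 803/4484*1/8 + 1351/4484*1/4 + 31/118*3/16 = 803/4484 = pi_Y  (ok)
  288/1121*3/16 + 803/4484*1/16 + 1351/4484*5/16 + 31/118*9/16 = 1351/4484 = pi_Z  (ok)
  288/1121*5/16 + 803/4484*5/8 + 1351/4484*1/8 + 31/118*1/8 = 31/118 = pi_W  (ok)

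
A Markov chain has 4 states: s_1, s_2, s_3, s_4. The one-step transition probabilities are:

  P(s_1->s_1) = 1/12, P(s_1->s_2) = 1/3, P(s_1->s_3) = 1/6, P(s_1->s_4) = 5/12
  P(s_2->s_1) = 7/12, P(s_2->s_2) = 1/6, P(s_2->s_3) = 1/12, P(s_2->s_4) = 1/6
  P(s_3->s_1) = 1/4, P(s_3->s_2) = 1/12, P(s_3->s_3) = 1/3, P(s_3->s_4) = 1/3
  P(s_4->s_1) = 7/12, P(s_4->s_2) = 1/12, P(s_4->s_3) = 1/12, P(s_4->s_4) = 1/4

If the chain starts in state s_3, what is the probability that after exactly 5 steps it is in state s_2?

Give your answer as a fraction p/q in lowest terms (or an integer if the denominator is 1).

Answer: 2923/15552

Derivation:
Computing P^5 by repeated multiplication:
P^1 =
  s_1: [1/12, 1/3, 1/6, 5/12]
  s_2: [7/12, 1/6, 1/12, 1/6]
  s_3: [1/4, 1/12, 1/3, 1/3]
  s_4: [7/12, 1/12, 1/12, 1/4]
P^2 =
  s_1: [35/72, 19/144, 19/144, 1/4]
  s_2: [19/72, 35/144, 11/72, 49/144]
  s_3: [25/72, 11/72, 3/16, 5/16]
  s_4: [19/72, 17/72, 11/72, 25/72]
P^3 =
  s_1: [8/27, 373/1728, 271/1728, 143/432]
  s_2: [173/432, 293/1728, 31/216, 55/192]
  s_3: [25/72, 79/432, 275/1728, 179/576]
  s_4: [173/432, 73/432, 31/216, 31/108]
P^4 =
  s_1: [1985/5184, 3637/20736, 3053/20736, 3053/10368]
  s_2: [869/2592, 4097/20736, 791/5184, 6523/20736]
  s_3: [1849/5184, 961/5184, 1051/6912, 6343/20736]
  s_4: [869/2592, 16/81, 791/5184, 1631/5184]
P^5 =
  s_1: [21325/62208, 48193/248832, 37835/248832, 1211/3888]
  s_2: [2837/7776, 45689/248832, 9295/62208, 75179/248832]
  s_3: [2449/6912, 2923/15552, 37591/248832, 76309/248832]
  s_4: [2837/7776, 5711/31104, 9295/62208, 6265/20736]

(P^5)[s_3 -> s_2] = 2923/15552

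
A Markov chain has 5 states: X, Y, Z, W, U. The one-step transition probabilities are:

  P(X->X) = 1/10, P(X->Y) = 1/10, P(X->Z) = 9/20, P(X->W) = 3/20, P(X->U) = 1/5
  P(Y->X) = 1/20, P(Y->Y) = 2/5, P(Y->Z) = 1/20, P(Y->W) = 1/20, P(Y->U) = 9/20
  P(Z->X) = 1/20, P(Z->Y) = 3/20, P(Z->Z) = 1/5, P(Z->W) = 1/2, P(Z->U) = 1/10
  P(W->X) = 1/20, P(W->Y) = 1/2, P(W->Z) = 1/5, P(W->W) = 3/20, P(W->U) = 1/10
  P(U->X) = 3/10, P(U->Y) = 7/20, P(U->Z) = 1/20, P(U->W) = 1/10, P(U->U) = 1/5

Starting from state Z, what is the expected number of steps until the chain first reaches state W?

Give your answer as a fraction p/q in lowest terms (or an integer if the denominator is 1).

Answer: 89660/23263

Derivation:
Let h_i = expected steps to first reach W from state i.
Boundary: h_W = 0.
First-step equations for the other states:
  h_X = 1 + 1/10*h_X + 1/10*h_Y + 9/20*h_Z + 3/20*h_W + 1/5*h_U
  h_Y = 1 + 1/20*h_X + 2/5*h_Y + 1/20*h_Z + 1/20*h_W + 9/20*h_U
  h_Z = 1 + 1/20*h_X + 3/20*h_Y + 1/5*h_Z + 1/2*h_W + 1/10*h_U
  h_U = 1 + 3/10*h_X + 7/20*h_Y + 1/20*h_Z + 1/10*h_W + 1/5*h_U

Substituting h_W = 0 and rearranging gives the linear system (I - Q) h = 1:
  [9/10, -1/10, -9/20, -1/5] . (h_X, h_Y, h_Z, h_U) = 1
  [-1/20, 3/5, -1/20, -9/20] . (h_X, h_Y, h_Z, h_U) = 1
  [-1/20, -3/20, 4/5, -1/10] . (h_X, h_Y, h_Z, h_U) = 1
  [-3/10, -7/20, -1/20, 4/5] . (h_X, h_Y, h_Z, h_U) = 1

Solving yields:
  h_X = 125420/23263
  h_Y = 175600/23263
  h_Z = 89660/23263
  h_U = 158540/23263

Starting state is Z, so the expected hitting time is h_Z = 89660/23263.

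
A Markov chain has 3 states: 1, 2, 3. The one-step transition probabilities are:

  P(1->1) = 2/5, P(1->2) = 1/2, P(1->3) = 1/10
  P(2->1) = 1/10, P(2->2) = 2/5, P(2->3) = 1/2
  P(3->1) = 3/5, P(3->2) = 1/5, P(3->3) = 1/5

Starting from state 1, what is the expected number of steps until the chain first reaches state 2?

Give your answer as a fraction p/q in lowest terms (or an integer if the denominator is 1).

Answer: 15/7

Derivation:
Let h_i = expected steps to first reach 2 from state i.
Boundary: h_2 = 0.
First-step equations for the other states:
  h_1 = 1 + 2/5*h_1 + 1/2*h_2 + 1/10*h_3
  h_3 = 1 + 3/5*h_1 + 1/5*h_2 + 1/5*h_3

Substituting h_2 = 0 and rearranging gives the linear system (I - Q) h = 1:
  [3/5, -1/10] . (h_1, h_3) = 1
  [-3/5, 4/5] . (h_1, h_3) = 1

Solving yields:
  h_1 = 15/7
  h_3 = 20/7

Starting state is 1, so the expected hitting time is h_1 = 15/7.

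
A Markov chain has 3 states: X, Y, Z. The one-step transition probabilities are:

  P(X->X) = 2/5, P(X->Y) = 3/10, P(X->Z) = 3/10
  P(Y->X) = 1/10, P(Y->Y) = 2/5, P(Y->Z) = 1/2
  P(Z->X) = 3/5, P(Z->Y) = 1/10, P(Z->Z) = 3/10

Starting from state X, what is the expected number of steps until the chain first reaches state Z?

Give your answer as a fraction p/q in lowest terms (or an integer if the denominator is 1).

Answer: 30/11

Derivation:
Let h_i = expected steps to first reach Z from state i.
Boundary: h_Z = 0.
First-step equations for the other states:
  h_X = 1 + 2/5*h_X + 3/10*h_Y + 3/10*h_Z
  h_Y = 1 + 1/10*h_X + 2/5*h_Y + 1/2*h_Z

Substituting h_Z = 0 and rearranging gives the linear system (I - Q) h = 1:
  [3/5, -3/10] . (h_X, h_Y) = 1
  [-1/10, 3/5] . (h_X, h_Y) = 1

Solving yields:
  h_X = 30/11
  h_Y = 70/33

Starting state is X, so the expected hitting time is h_X = 30/11.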